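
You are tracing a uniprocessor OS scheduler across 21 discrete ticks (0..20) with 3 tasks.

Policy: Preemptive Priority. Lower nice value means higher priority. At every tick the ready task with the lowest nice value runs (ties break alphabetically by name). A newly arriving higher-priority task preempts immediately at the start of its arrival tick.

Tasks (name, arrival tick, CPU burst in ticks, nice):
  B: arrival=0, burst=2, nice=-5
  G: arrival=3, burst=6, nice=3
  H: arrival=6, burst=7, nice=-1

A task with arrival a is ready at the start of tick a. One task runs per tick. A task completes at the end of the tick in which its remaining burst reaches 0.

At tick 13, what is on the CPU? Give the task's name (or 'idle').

t=0: ready={B} → run B
t=1: ready={B} → run B
t=2: (idle)
t=3: ready={G} → run G
t=4: ready={G} → run G
t=5: ready={G} → run G
t=6: ready={G,H} → run H
t=7: ready={G,H} → run H
t=8: ready={G,H} → run H
t=9: ready={G,H} → run H
t=10: ready={G,H} → run H
t=11: ready={G,H} → run H
t=12: ready={G,H} → run H
t=13: ready={G} → run G
t=14: ready={G} → run G
t=15: ready={G} → run G
t=16: (idle)
t=17: (idle)
t=18: (idle)
t=19: (idle)
t=20: (idle)

running at tick 13 = G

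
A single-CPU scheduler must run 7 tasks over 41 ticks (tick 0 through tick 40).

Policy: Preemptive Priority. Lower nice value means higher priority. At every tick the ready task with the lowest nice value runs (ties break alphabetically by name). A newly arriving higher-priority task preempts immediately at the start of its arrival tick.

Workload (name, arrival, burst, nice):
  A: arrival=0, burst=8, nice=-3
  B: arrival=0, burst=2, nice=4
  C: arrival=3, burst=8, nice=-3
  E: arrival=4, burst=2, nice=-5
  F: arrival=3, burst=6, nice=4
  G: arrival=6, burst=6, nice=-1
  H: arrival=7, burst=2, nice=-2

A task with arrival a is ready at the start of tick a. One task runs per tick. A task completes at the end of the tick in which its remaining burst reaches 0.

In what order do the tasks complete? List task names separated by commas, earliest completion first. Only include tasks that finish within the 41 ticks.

t=0: ready={A,B} → run A
t=1: ready={A,B} → run A
t=2: ready={A,B} → run A
t=3: ready={A,B,C,F} → run A
t=4: ready={A,B,C,E,F} → run E
t=5: ready={A,B,C,E,F} → run E
t=6: ready={A,B,C,F,G} → run A
t=7: ready={A,B,C,F,G,H} → run A
t=8: ready={A,B,C,F,G,H} → run A
t=9: ready={A,B,C,F,G,H} → run A
t=10: ready={B,C,F,G,H} → run C
t=11: ready={B,C,F,G,H} → run C
t=12: ready={B,C,F,G,H} → run C
t=13: ready={B,C,F,G,H} → run C
t=14: ready={B,C,F,G,H} → run C
t=15: ready={B,C,F,G,H} → run C
t=16: ready={B,C,F,G,H} → run C
t=17: ready={B,C,F,G,H} → run C
t=18: ready={B,F,G,H} → run H
t=19: ready={B,F,G,H} → run H
t=20: ready={B,F,G} → run G
t=21: ready={B,F,G} → run G
t=22: ready={B,F,G} → run G
t=23: ready={B,F,G} → run G
t=24: ready={B,F,G} → run G
t=25: ready={B,F,G} → run G
t=26: ready={B,F} → run B
t=27: ready={B,F} → run B
t=28: ready={F} → run F
t=29: ready={F} → run F
t=30: ready={F} → run F
t=31: ready={F} → run F
t=32: ready={F} → run F
t=33: ready={F} → run F
t=34: (idle)
t=35: (idle)
t=36: (idle)
t=37: (idle)
t=38: (idle)
t=39: (idle)
t=40: (idle)

completion order = E, A, C, H, G, B, F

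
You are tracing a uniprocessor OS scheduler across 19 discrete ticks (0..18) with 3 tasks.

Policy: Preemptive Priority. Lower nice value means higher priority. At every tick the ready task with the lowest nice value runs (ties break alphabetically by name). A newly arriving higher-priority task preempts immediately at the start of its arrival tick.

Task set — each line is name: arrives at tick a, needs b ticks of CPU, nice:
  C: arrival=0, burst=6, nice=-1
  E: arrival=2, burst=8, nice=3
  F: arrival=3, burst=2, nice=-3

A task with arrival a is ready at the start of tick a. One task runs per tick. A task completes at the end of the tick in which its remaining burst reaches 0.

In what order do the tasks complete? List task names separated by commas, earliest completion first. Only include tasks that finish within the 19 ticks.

completion order = F, C, E

t=0: ready={C} → run C
t=1: ready={C} → run C
t=2: ready={C,E} → run C
t=3: ready={C,E,F} → run F
t=4: ready={C,E,F} → run F
t=5: ready={C,E} → run C
t=6: ready={C,E} → run C
t=7: ready={C,E} → run C
t=8: ready={E} → run E
t=9: ready={E} → run E
t=10: ready={E} → run E
t=11: ready={E} → run E
t=12: ready={E} → run E
t=13: ready={E} → run E
t=14: ready={E} → run E
t=15: ready={E} → run E
t=16: (idle)
t=17: (idle)
t=18: (idle)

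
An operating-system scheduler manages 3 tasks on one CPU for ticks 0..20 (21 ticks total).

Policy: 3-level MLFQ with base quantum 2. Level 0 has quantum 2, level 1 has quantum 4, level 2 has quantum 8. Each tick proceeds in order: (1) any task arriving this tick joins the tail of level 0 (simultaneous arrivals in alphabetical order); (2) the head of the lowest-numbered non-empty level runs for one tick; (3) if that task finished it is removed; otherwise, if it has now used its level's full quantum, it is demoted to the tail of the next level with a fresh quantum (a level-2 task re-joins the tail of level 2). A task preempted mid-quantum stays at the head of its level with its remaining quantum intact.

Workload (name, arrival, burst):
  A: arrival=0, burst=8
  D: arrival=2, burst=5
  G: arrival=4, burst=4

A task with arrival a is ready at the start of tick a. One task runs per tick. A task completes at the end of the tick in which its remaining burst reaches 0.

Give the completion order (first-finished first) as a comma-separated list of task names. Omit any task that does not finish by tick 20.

t=0: L0/L1/L2 = A/-/- → run A
t=1: L0/L1/L2 = A/-/- → run A
t=2: L0/L1/L2 = D/A/- → run D
t=3: L0/L1/L2 = D/A/- → run D
t=4: L0/L1/L2 = G/AD/- → run G
t=5: L0/L1/L2 = G/AD/- → run G
t=6: L0/L1/L2 = -/ADG/- → run A
t=7: L0/L1/L2 = -/ADG/- → run A
t=8: L0/L1/L2 = -/ADG/- → run A
t=9: L0/L1/L2 = -/ADG/- → run A
t=10: L0/L1/L2 = -/DG/A → run D
t=11: L0/L1/L2 = -/DG/A → run D
t=12: L0/L1/L2 = -/DG/A → run D
t=13: L0/L1/L2 = -/G/A → run G
t=14: L0/L1/L2 = -/G/A → run G
t=15: L0/L1/L2 = -/-/A → run A
t=16: L0/L1/L2 = -/-/A → run A
t=17: (idle)
t=18: (idle)
t=19: (idle)
t=20: (idle)

completion order = D, G, A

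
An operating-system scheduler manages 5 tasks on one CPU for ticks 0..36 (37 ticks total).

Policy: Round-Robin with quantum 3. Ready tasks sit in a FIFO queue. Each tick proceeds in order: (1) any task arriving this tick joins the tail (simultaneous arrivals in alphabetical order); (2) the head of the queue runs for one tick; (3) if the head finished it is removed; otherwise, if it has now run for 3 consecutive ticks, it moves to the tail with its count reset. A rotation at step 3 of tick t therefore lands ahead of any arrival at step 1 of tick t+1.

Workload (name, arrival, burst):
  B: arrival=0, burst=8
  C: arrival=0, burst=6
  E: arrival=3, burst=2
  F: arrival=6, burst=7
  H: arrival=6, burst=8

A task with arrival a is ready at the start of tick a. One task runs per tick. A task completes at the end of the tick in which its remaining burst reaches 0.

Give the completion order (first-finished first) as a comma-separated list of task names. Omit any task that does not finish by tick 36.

completion order = E, C, B, F, H

t=0: queue=[B,C] q_used=0 → run B
t=1: queue=[B,C] q_used=1 → run B
t=2: queue=[B,C] q_used=2 → run B
t=3: queue=[C,B,E] q_used=0 → run C
t=4: queue=[C,B,E] q_used=1 → run C
t=5: queue=[C,B,E] q_used=2 → run C
t=6: queue=[B,E,C,F,H] q_used=0 → run B
t=7: queue=[B,E,C,F,H] q_used=1 → run B
t=8: queue=[B,E,C,F,H] q_used=2 → run B
t=9: queue=[E,C,F,H,B] q_used=0 → run E
t=10: queue=[E,C,F,H,B] q_used=1 → run E
t=11: queue=[C,F,H,B] q_used=0 → run C
t=12: queue=[C,F,H,B] q_used=1 → run C
t=13: queue=[C,F,H,B] q_used=2 → run C
t=14: queue=[F,H,B] q_used=0 → run F
t=15: queue=[F,H,B] q_used=1 → run F
t=16: queue=[F,H,B] q_used=2 → run F
t=17: queue=[H,B,F] q_used=0 → run H
t=18: queue=[H,B,F] q_used=1 → run H
t=19: queue=[H,B,F] q_used=2 → run H
t=20: queue=[B,F,H] q_used=0 → run B
t=21: queue=[B,F,H] q_used=1 → run B
t=22: queue=[F,H] q_used=0 → run F
t=23: queue=[F,H] q_used=1 → run F
t=24: queue=[F,H] q_used=2 → run F
t=25: queue=[H,F] q_used=0 → run H
t=26: queue=[H,F] q_used=1 → run H
t=27: queue=[H,F] q_used=2 → run H
t=28: queue=[F,H] q_used=0 → run F
t=29: queue=[H] q_used=0 → run H
t=30: queue=[H] q_used=1 → run H
t=31: (idle)
t=32: (idle)
t=33: (idle)
t=34: (idle)
t=35: (idle)
t=36: (idle)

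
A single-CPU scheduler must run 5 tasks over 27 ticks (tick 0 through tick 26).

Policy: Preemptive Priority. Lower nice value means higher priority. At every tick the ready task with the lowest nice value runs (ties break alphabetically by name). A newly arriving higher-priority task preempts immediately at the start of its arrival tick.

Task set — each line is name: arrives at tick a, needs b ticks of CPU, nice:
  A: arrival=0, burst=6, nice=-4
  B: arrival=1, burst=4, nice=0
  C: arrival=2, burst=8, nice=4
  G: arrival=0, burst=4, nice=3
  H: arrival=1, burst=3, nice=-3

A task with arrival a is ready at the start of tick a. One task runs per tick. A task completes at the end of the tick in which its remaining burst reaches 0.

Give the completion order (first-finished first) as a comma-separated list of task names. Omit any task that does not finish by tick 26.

completion order = A, H, B, G, C

t=0: ready={A,G} → run A
t=1: ready={A,B,G,H} → run A
t=2: ready={A,B,C,G,H} → run A
t=3: ready={A,B,C,G,H} → run A
t=4: ready={A,B,C,G,H} → run A
t=5: ready={A,B,C,G,H} → run A
t=6: ready={B,C,G,H} → run H
t=7: ready={B,C,G,H} → run H
t=8: ready={B,C,G,H} → run H
t=9: ready={B,C,G} → run B
t=10: ready={B,C,G} → run B
t=11: ready={B,C,G} → run B
t=12: ready={B,C,G} → run B
t=13: ready={C,G} → run G
t=14: ready={C,G} → run G
t=15: ready={C,G} → run G
t=16: ready={C,G} → run G
t=17: ready={C} → run C
t=18: ready={C} → run C
t=19: ready={C} → run C
t=20: ready={C} → run C
t=21: ready={C} → run C
t=22: ready={C} → run C
t=23: ready={C} → run C
t=24: ready={C} → run C
t=25: (idle)
t=26: (idle)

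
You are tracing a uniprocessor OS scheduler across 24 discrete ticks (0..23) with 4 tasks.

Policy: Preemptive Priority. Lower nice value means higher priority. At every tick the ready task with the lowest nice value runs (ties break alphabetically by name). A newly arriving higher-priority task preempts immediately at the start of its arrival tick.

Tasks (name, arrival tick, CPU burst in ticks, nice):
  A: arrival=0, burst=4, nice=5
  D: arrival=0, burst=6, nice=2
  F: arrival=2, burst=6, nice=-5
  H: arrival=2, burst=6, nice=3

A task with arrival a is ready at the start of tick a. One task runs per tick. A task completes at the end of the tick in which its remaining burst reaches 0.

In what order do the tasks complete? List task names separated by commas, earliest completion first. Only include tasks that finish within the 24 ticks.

completion order = F, D, H, A

t=0: ready={A,D} → run D
t=1: ready={A,D} → run D
t=2: ready={A,D,F,H} → run F
t=3: ready={A,D,F,H} → run F
t=4: ready={A,D,F,H} → run F
t=5: ready={A,D,F,H} → run F
t=6: ready={A,D,F,H} → run F
t=7: ready={A,D,F,H} → run F
t=8: ready={A,D,H} → run D
t=9: ready={A,D,H} → run D
t=10: ready={A,D,H} → run D
t=11: ready={A,D,H} → run D
t=12: ready={A,H} → run H
t=13: ready={A,H} → run H
t=14: ready={A,H} → run H
t=15: ready={A,H} → run H
t=16: ready={A,H} → run H
t=17: ready={A,H} → run H
t=18: ready={A} → run A
t=19: ready={A} → run A
t=20: ready={A} → run A
t=21: ready={A} → run A
t=22: (idle)
t=23: (idle)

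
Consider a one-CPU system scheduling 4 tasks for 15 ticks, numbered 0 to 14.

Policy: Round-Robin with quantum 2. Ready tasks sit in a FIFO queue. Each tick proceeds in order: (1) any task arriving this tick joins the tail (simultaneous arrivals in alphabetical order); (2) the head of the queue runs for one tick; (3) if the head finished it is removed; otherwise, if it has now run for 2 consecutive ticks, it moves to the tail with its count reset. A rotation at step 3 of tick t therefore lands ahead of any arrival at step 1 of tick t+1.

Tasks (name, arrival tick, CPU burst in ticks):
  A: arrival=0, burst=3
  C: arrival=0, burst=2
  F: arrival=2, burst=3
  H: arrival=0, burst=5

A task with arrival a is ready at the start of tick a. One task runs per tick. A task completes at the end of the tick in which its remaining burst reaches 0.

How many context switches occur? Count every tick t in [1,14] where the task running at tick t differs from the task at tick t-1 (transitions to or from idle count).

context switches = 8

t=0: queue=[A,C,H] q_used=0 → run A
t=1: queue=[A,C,H] q_used=1 → run A
t=2: queue=[C,H,A,F] q_used=0 → run C
t=3: queue=[C,H,A,F] q_used=1 → run C
t=4: queue=[H,A,F] q_used=0 → run H
t=5: queue=[H,A,F] q_used=1 → run H
t=6: queue=[A,F,H] q_used=0 → run A
t=7: queue=[F,H] q_used=0 → run F
t=8: queue=[F,H] q_used=1 → run F
t=9: queue=[H,F] q_used=0 → run H
t=10: queue=[H,F] q_used=1 → run H
t=11: queue=[F,H] q_used=0 → run F
t=12: queue=[H] q_used=0 → run H
t=13: (idle)
t=14: (idle)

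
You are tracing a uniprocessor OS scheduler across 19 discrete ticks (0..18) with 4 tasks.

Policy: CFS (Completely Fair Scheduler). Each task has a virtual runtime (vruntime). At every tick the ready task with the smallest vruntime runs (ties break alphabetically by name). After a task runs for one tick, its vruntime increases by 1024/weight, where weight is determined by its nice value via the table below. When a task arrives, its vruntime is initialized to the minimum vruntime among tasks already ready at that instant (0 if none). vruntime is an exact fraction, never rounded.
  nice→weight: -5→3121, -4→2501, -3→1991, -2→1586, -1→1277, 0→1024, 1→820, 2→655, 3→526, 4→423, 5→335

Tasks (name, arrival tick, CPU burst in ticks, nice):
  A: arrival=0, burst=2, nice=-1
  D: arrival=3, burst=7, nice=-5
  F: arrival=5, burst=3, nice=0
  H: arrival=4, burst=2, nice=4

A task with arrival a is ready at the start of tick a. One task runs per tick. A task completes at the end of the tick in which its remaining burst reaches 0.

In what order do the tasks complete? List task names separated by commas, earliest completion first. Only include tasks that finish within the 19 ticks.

t=0: vr[A=0] → run A
t=1: vr[A=1024/1277] → run A
t=2: (idle)
t=3: vr[D=0] → run D
t=4: vr[D=1024/3121 H=1024/3121] → run D
t=5: vr[D=2048/3121 F=1024/3121 H=1024/3121] → run F
t=6: vr[D=2048/3121 F=4145/3121 H=1024/3121] → run H
t=7: vr[D=2048/3121 F=4145/3121 H=3629056/1320183] → run D
t=8: vr[D=3072/3121 F=4145/3121 H=3629056/1320183] → run D
t=9: vr[D=4096/3121 F=4145/3121 H=3629056/1320183] → run D
t=10: vr[D=5120/3121 F=4145/3121 H=3629056/1320183] → run F
t=11: vr[D=5120/3121 F=7266/3121 H=3629056/1320183] → run D
t=12: vr[D=6144/3121 F=7266/3121 H=3629056/1320183] → run D
t=13: vr[F=7266/3121 H=3629056/1320183] → run F
t=14: vr[H=3629056/1320183] → run H
t=15: (idle)
t=16: (idle)
t=17: (idle)
t=18: (idle)

completion order = A, D, F, H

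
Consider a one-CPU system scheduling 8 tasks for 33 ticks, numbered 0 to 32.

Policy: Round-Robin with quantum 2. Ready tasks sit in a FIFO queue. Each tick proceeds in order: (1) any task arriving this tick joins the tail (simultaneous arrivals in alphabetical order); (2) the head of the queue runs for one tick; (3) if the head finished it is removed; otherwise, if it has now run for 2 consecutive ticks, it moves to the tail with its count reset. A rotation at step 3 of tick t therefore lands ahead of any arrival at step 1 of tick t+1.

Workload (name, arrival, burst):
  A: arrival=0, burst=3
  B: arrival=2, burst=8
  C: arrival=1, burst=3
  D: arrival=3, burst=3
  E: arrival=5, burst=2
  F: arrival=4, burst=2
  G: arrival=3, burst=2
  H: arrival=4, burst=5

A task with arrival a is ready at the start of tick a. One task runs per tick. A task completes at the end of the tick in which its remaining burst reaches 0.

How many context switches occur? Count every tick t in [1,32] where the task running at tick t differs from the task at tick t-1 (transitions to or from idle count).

t=0: queue=[A] q_used=0 → run A
t=1: queue=[A,C] q_used=1 → run A
t=2: queue=[C,A,B] q_used=0 → run C
t=3: queue=[C,A,B,D,G] q_used=1 → run C
t=4: queue=[A,B,D,G,C,F,H] q_used=0 → run A
t=5: queue=[B,D,G,C,F,H,E] q_used=0 → run B
t=6: queue=[B,D,G,C,F,H,E] q_used=1 → run B
t=7: queue=[D,G,C,F,H,E,B] q_used=0 → run D
t=8: queue=[D,G,C,F,H,E,B] q_used=1 → run D
t=9: queue=[G,C,F,H,E,B,D] q_used=0 → run G
t=10: queue=[G,C,F,H,E,B,D] q_used=1 → run G
t=11: queue=[C,F,H,E,B,D] q_used=0 → run C
t=12: queue=[F,H,E,B,D] q_used=0 → run F
t=13: queue=[F,H,E,B,D] q_used=1 → run F
t=14: queue=[H,E,B,D] q_used=0 → run H
t=15: queue=[H,E,B,D] q_used=1 → run H
t=16: queue=[E,B,D,H] q_used=0 → run E
t=17: queue=[E,B,D,H] q_used=1 → run E
t=18: queue=[B,D,H] q_used=0 → run B
t=19: queue=[B,D,H] q_used=1 → run B
t=20: queue=[D,H,B] q_used=0 → run D
t=21: queue=[H,B] q_used=0 → run H
t=22: queue=[H,B] q_used=1 → run H
t=23: queue=[B,H] q_used=0 → run B
t=24: queue=[B,H] q_used=1 → run B
t=25: queue=[H,B] q_used=0 → run H
t=26: queue=[B] q_used=0 → run B
t=27: queue=[B] q_used=1 → run B
t=28: (idle)
t=29: (idle)
t=30: (idle)
t=31: (idle)
t=32: (idle)

context switches = 16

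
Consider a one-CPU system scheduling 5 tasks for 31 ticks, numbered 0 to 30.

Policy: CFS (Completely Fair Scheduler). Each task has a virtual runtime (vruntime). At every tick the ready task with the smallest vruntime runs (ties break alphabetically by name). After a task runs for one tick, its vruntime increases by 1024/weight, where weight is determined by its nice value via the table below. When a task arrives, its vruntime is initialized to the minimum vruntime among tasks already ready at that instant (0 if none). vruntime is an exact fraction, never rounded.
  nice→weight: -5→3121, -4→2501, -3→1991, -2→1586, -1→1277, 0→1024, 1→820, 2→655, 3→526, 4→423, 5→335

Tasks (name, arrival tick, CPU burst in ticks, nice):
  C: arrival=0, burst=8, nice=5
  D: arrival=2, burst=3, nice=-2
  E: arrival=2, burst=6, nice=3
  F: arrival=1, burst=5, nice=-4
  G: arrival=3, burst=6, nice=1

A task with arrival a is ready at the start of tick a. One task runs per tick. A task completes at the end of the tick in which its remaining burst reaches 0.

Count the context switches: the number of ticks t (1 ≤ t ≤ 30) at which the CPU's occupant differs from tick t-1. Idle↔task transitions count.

context switches = 24

t=0: vr[C=0] → run C
t=1: vr[C=1024/335 F=1024/335] → run C
t=2: vr[C=2048/335 D=1024/335 E=1024/335 F=1024/335] → run D
t=3: vr[C=2048/335 D=983552/265655 E=1024/335 F=1024/335 G=1024/335] → run E
t=4: vr[C=2048/335 D=983552/265655 E=440832/88105 F=1024/335 G=1024/335] → run F
t=5: vr[C=2048/335 D=983552/265655 E=440832/88105 F=2904064/837835 G=1024/335] → run G
t=6: vr[C=2048/335 D=983552/265655 E=440832/88105 F=2904064/837835 G=59136/13735] → run F
t=7: vr[C=2048/335 D=983552/265655 E=440832/88105 F=3247104/837835 G=59136/13735] → run D
t=8: vr[C=2048/335 D=1155072/265655 E=440832/88105 F=3247104/837835 G=59136/13735] → run F
t=9: vr[C=2048/335 D=1155072/265655 E=440832/88105 F=3590144/837835 G=59136/13735] → run F
t=10: vr[C=2048/335 D=1155072/265655 E=440832/88105 F=3933184/837835 G=59136/13735] → run G
t=11: vr[C=2048/335 D=1155072/265655 E=440832/88105 F=3933184/837835 G=76288/13735] → run D
t=12: vr[C=2048/335 E=440832/88105 F=3933184/837835 G=76288/13735] → run F
t=13: vr[C=2048/335 E=440832/88105 G=76288/13735] → run E
t=14: vr[C=2048/335 E=612352/88105 G=76288/13735] → run G
t=15: vr[C=2048/335 E=612352/88105 G=18688/2747] → run C
t=16: vr[C=3072/335 E=612352/88105 G=18688/2747] → run G
t=17: vr[C=3072/335 E=612352/88105 G=110592/13735] → run E
t=18: vr[C=3072/335 E=783872/88105 G=110592/13735] → run G
t=19: vr[C=3072/335 E=783872/88105 G=127744/13735] → run E
t=20: vr[C=3072/335 E=955392/88105 G=127744/13735] → run C
t=21: vr[C=4096/335 E=955392/88105 G=127744/13735] → run G
t=22: vr[C=4096/335 E=955392/88105] → run E
t=23: vr[C=4096/335 E=1126912/88105] → run C
t=24: vr[C=1024/67 E=1126912/88105] → run E
t=25: vr[C=1024/67] → run C
t=26: vr[C=6144/335] → run C
t=27: vr[C=7168/335] → run C
t=28: (idle)
t=29: (idle)
t=30: (idle)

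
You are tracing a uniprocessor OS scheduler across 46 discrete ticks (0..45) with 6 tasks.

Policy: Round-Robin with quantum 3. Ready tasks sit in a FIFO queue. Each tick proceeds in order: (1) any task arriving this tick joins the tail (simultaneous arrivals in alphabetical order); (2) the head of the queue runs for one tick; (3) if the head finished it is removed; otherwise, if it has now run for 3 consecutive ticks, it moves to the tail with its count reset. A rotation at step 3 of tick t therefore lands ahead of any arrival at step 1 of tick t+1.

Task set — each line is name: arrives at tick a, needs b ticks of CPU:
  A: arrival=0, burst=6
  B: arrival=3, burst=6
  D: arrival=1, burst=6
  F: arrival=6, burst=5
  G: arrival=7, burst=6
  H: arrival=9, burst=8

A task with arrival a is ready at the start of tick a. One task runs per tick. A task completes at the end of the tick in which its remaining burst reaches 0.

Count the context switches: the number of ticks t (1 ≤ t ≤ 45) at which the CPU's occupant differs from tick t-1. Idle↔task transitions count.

t=0: queue=[A] q_used=0 → run A
t=1: queue=[A,D] q_used=1 → run A
t=2: queue=[A,D] q_used=2 → run A
t=3: queue=[D,A,B] q_used=0 → run D
t=4: queue=[D,A,B] q_used=1 → run D
t=5: queue=[D,A,B] q_used=2 → run D
t=6: queue=[A,B,D,F] q_used=0 → run A
t=7: queue=[A,B,D,F,G] q_used=1 → run A
t=8: queue=[A,B,D,F,G] q_used=2 → run A
t=9: queue=[B,D,F,G,H] q_used=0 → run B
t=10: queue=[B,D,F,G,H] q_used=1 → run B
t=11: queue=[B,D,F,G,H] q_used=2 → run B
t=12: queue=[D,F,G,H,B] q_used=0 → run D
t=13: queue=[D,F,G,H,B] q_used=1 → run D
t=14: queue=[D,F,G,H,B] q_used=2 → run D
t=15: queue=[F,G,H,B] q_used=0 → run F
t=16: queue=[F,G,H,B] q_used=1 → run F
t=17: queue=[F,G,H,B] q_used=2 → run F
t=18: queue=[G,H,B,F] q_used=0 → run G
t=19: queue=[G,H,B,F] q_used=1 → run G
t=20: queue=[G,H,B,F] q_used=2 → run G
t=21: queue=[H,B,F,G] q_used=0 → run H
t=22: queue=[H,B,F,G] q_used=1 → run H
t=23: queue=[H,B,F,G] q_used=2 → run H
t=24: queue=[B,F,G,H] q_used=0 → run B
t=25: queue=[B,F,G,H] q_used=1 → run B
t=26: queue=[B,F,G,H] q_used=2 → run B
t=27: queue=[F,G,H] q_used=0 → run F
t=28: queue=[F,G,H] q_used=1 → run F
t=29: queue=[G,H] q_used=0 → run G
t=30: queue=[G,H] q_used=1 → run G
t=31: queue=[G,H] q_used=2 → run G
t=32: queue=[H] q_used=0 → run H
t=33: queue=[H] q_used=1 → run H
t=34: queue=[H] q_used=2 → run H
t=35: queue=[H] q_used=0 → run H
t=36: queue=[H] q_used=1 → run H
t=37: (idle)
t=38: (idle)
t=39: (idle)
t=40: (idle)
t=41: (idle)
t=42: (idle)
t=43: (idle)
t=44: (idle)
t=45: (idle)

context switches = 12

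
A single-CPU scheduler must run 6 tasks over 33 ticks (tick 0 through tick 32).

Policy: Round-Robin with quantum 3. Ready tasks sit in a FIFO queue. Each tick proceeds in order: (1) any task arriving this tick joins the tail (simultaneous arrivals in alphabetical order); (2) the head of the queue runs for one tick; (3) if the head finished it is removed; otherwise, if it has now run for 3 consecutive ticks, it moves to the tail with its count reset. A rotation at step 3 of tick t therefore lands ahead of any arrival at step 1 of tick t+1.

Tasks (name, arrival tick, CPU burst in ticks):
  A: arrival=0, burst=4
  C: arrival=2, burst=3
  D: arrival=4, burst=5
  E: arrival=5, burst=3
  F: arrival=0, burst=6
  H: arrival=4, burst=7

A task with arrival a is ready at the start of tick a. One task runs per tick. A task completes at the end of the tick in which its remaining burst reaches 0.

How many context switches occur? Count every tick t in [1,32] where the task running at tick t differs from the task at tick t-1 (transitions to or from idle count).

t=0: queue=[A,F] q_used=0 → run A
t=1: queue=[A,F] q_used=1 → run A
t=2: queue=[A,F,C] q_used=2 → run A
t=3: queue=[F,C,A] q_used=0 → run F
t=4: queue=[F,C,A,D,H] q_used=1 → run F
t=5: queue=[F,C,A,D,H,E] q_used=2 → run F
t=6: queue=[C,A,D,H,E,F] q_used=0 → run C
t=7: queue=[C,A,D,H,E,F] q_used=1 → run C
t=8: queue=[C,A,D,H,E,F] q_used=2 → run C
t=9: queue=[A,D,H,E,F] q_used=0 → run A
t=10: queue=[D,H,E,F] q_used=0 → run D
t=11: queue=[D,H,E,F] q_used=1 → run D
t=12: queue=[D,H,E,F] q_used=2 → run D
t=13: queue=[H,E,F,D] q_used=0 → run H
t=14: queue=[H,E,F,D] q_used=1 → run H
t=15: queue=[H,E,F,D] q_used=2 → run H
t=16: queue=[E,F,D,H] q_used=0 → run E
t=17: queue=[E,F,D,H] q_used=1 → run E
t=18: queue=[E,F,D,H] q_used=2 → run E
t=19: queue=[F,D,H] q_used=0 → run F
t=20: queue=[F,D,H] q_used=1 → run F
t=21: queue=[F,D,H] q_used=2 → run F
t=22: queue=[D,H] q_used=0 → run D
t=23: queue=[D,H] q_used=1 → run D
t=24: queue=[H] q_used=0 → run H
t=25: queue=[H] q_used=1 → run H
t=26: queue=[H] q_used=2 → run H
t=27: queue=[H] q_used=0 → run H
t=28: (idle)
t=29: (idle)
t=30: (idle)
t=31: (idle)
t=32: (idle)

context switches = 10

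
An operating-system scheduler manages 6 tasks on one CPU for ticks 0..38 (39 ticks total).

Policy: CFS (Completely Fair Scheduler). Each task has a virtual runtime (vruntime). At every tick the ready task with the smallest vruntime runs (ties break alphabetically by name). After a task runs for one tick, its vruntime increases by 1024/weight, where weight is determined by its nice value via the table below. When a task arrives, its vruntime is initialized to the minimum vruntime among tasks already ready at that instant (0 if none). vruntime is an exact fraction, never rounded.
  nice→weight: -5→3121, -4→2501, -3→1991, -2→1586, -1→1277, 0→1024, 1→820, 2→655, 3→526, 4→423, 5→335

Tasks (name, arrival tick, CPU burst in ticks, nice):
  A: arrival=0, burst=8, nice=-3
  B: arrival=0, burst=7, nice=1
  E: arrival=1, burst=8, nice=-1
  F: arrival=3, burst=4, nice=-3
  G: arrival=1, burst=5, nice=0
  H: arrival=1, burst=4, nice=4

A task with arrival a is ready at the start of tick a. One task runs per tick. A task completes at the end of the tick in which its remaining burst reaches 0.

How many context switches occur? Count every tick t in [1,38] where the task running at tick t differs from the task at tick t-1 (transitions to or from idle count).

context switches = 35

t=0: vr[A=0 B=0] → run A
t=1: vr[A=1024/1991 B=0 E=0 G=0 H=0] → run B
t=2: vr[A=1024/1991 B=256/205 E=0 G=0 H=0] → run E
t=3: vr[A=1024/1991 B=256/205 E=1024/1277 F=0 G=0 H=0] → run F
t=4: vr[A=1024/1991 B=256/205 E=1024/1277 F=1024/1991 G=0 H=0] → run G
t=5: vr[A=1024/1991 B=256/205 E=1024/1277 F=1024/1991 G=1 H=0] → run H
t=6: vr[A=1024/1991 B=256/205 E=1024/1277 F=1024/1991 G=1 H=1024/423] → run A
t=7: vr[A=2048/1991 B=256/205 E=1024/1277 F=1024/1991 G=1 H=1024/423] → run F
t=8: vr[A=2048/1991 B=256/205 E=1024/1277 F=2048/1991 G=1 H=1024/423] → run E
t=9: vr[A=2048/1991 B=256/205 E=2048/1277 F=2048/1991 G=1 H=1024/423] → run G
t=10: vr[A=2048/1991 B=256/205 E=2048/1277 F=2048/1991 G=2 H=1024/423] → run A
t=11: vr[A=3072/1991 B=256/205 E=2048/1277 F=2048/1991 G=2 H=1024/423] → run F
t=12: vr[A=3072/1991 B=256/205 E=2048/1277 F=3072/1991 G=2 H=1024/423] → run B
t=13: vr[A=3072/1991 B=512/205 E=2048/1277 F=3072/1991 G=2 H=1024/423] → run A
t=14: vr[A=4096/1991 B=512/205 E=2048/1277 F=3072/1991 G=2 H=1024/423] → run F
t=15: vr[A=4096/1991 B=512/205 E=2048/1277 G=2 H=1024/423] → run E
t=16: vr[A=4096/1991 B=512/205 E=3072/1277 G=2 H=1024/423] → run G
t=17: vr[A=4096/1991 B=512/205 E=3072/1277 G=3 H=1024/423] → run A
t=18: vr[A=5120/1991 B=512/205 E=3072/1277 G=3 H=1024/423] → run E
t=19: vr[A=5120/1991 B=512/205 E=4096/1277 G=3 H=1024/423] → run H
t=20: vr[A=5120/1991 B=512/205 E=4096/1277 G=3 H=2048/423] → run B
t=21: vr[A=5120/1991 B=768/205 E=4096/1277 G=3 H=2048/423] → run A
t=22: vr[A=6144/1991 B=768/205 E=4096/1277 G=3 H=2048/423] → run G
t=23: vr[A=6144/1991 B=768/205 E=4096/1277 G=4 H=2048/423] → run A
t=24: vr[A=7168/1991 B=768/205 E=4096/1277 G=4 H=2048/423] → run E
t=25: vr[A=7168/1991 B=768/205 E=5120/1277 G=4 H=2048/423] → run A
t=26: vr[B=768/205 E=5120/1277 G=4 H=2048/423] → run B
t=27: vr[B=1024/205 E=5120/1277 G=4 H=2048/423] → run G
t=28: vr[B=1024/205 E=5120/1277 H=2048/423] → run E
t=29: vr[B=1024/205 E=6144/1277 H=2048/423] → run E
t=30: vr[B=1024/205 E=7168/1277 H=2048/423] → run H
t=31: vr[B=1024/205 E=7168/1277 H=1024/141] → run B
t=32: vr[B=256/41 E=7168/1277 H=1024/141] → run E
t=33: vr[B=256/41 H=1024/141] → run B
t=34: vr[B=1536/205 H=1024/141] → run H
t=35: vr[B=1536/205] → run B
t=36: (idle)
t=37: (idle)
t=38: (idle)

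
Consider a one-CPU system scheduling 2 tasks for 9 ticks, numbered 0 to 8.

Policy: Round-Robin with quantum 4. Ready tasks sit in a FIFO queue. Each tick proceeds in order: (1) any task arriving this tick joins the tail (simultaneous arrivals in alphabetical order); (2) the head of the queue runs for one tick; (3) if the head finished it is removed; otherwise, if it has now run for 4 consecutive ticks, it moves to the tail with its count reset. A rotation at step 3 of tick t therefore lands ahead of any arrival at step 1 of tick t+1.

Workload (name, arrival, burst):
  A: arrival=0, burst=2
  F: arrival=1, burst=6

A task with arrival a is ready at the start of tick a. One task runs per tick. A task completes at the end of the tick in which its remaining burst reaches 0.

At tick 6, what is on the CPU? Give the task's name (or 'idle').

t=0: queue=[A] q_used=0 → run A
t=1: queue=[A,F] q_used=1 → run A
t=2: queue=[F] q_used=0 → run F
t=3: queue=[F] q_used=1 → run F
t=4: queue=[F] q_used=2 → run F
t=5: queue=[F] q_used=3 → run F
t=6: queue=[F] q_used=0 → run F
t=7: queue=[F] q_used=1 → run F
t=8: (idle)

running at tick 6 = F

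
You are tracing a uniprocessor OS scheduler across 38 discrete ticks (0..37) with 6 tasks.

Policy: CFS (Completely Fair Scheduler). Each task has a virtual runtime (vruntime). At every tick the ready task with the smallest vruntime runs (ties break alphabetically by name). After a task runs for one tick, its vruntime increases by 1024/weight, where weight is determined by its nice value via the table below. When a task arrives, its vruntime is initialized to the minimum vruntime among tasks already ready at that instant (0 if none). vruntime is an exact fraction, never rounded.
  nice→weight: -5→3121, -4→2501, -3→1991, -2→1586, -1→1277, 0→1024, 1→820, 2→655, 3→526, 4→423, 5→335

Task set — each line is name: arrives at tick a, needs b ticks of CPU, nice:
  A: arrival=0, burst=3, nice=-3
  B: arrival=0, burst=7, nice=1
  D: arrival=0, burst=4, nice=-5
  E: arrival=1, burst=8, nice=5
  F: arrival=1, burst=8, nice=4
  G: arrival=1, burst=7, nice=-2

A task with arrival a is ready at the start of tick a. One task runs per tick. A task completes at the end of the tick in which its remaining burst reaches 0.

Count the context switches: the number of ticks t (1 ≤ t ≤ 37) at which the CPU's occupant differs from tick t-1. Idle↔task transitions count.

context switches = 33

t=0: vr[A=0 B=0 D=0] → run A
t=1: vr[A=1024/1991 B=0 D=0 E=0 F=0 G=0] → run B
t=2: vr[A=1024/1991 B=256/205 D=0 E=0 F=0 G=0] → run D
t=3: vr[A=1024/1991 B=256/205 D=1024/3121 E=0 F=0 G=0] → run E
t=4: vr[A=1024/1991 B=256/205 D=1024/3121 E=1024/335 F=0 G=0] → run F
t=5: vr[A=1024/1991 B=256/205 D=1024/3121 E=1024/335 F=1024/423 G=0] → run G
t=6: vr[A=1024/1991 B=256/205 D=1024/3121 E=1024/335 F=1024/423 G=512/793] → run D
t=7: vr[A=1024/1991 B=256/205 D=2048/3121 E=1024/335 F=1024/423 G=512/793] → run A
t=8: vr[A=2048/1991 B=256/205 D=2048/3121 E=1024/335 F=1024/423 G=512/793] → run G
t=9: vr[A=2048/1991 B=256/205 D=2048/3121 E=1024/335 F=1024/423 G=1024/793] → run D
t=10: vr[A=2048/1991 B=256/205 D=3072/3121 E=1024/335 F=1024/423 G=1024/793] → run D
t=11: vr[A=2048/1991 B=256/205 E=1024/335 F=1024/423 G=1024/793] → run A
t=12: vr[B=256/205 E=1024/335 F=1024/423 G=1024/793] → run B
t=13: vr[B=512/205 E=1024/335 F=1024/423 G=1024/793] → run G
t=14: vr[B=512/205 E=1024/335 F=1024/423 G=1536/793] → run G
t=15: vr[B=512/205 E=1024/335 F=1024/423 G=2048/793] → run F
t=16: vr[B=512/205 E=1024/335 F=2048/423 G=2048/793] → run B
t=17: vr[B=768/205 E=1024/335 F=2048/423 G=2048/793] → run G
t=18: vr[B=768/205 E=1024/335 F=2048/423 G=2560/793] → run E
t=19: vr[B=768/205 E=2048/335 F=2048/423 G=2560/793] → run G
t=20: vr[B=768/205 E=2048/335 F=2048/423 G=3072/793] → run B
t=21: vr[B=1024/205 E=2048/335 F=2048/423 G=3072/793] → run G
t=22: vr[B=1024/205 E=2048/335 F=2048/423] → run F
t=23: vr[B=1024/205 E=2048/335 F=1024/141] → run B
t=24: vr[B=256/41 E=2048/335 F=1024/141] → run E
t=25: vr[B=256/41 E=3072/335 F=1024/141] → run B
t=26: vr[B=1536/205 E=3072/335 F=1024/141] → run F
t=27: vr[B=1536/205 E=3072/335 F=4096/423] → run B
t=28: vr[E=3072/335 F=4096/423] → run E
t=29: vr[E=4096/335 F=4096/423] → run F
t=30: vr[E=4096/335 F=5120/423] → run F
t=31: vr[E=4096/335 F=2048/141] → run E
t=32: vr[E=1024/67 F=2048/141] → run F
t=33: vr[E=1024/67 F=7168/423] → run E
t=34: vr[E=6144/335 F=7168/423] → run F
t=35: vr[E=6144/335] → run E
t=36: vr[E=7168/335] → run E
t=37: (idle)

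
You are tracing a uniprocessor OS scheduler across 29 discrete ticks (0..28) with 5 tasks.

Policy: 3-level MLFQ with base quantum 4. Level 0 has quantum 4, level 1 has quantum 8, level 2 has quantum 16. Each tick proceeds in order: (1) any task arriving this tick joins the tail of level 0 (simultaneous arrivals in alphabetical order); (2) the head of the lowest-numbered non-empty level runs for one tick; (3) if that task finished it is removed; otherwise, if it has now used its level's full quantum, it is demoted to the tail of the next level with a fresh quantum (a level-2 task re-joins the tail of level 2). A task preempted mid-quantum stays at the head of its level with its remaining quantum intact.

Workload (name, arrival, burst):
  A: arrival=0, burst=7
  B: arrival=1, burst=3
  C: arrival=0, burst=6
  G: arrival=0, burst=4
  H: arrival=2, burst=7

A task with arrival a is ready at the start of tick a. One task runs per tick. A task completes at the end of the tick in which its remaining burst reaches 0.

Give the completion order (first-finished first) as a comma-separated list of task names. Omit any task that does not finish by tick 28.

t=0: L0/L1/L2 = ACG/-/- → run A
t=1: L0/L1/L2 = ACGB/-/- → run A
t=2: L0/L1/L2 = ACGBH/-/- → run A
t=3: L0/L1/L2 = ACGBH/-/- → run A
t=4: L0/L1/L2 = CGBH/A/- → run C
t=5: L0/L1/L2 = CGBH/A/- → run C
t=6: L0/L1/L2 = CGBH/A/- → run C
t=7: L0/L1/L2 = CGBH/A/- → run C
t=8: L0/L1/L2 = GBH/AC/- → run G
t=9: L0/L1/L2 = GBH/AC/- → run G
t=10: L0/L1/L2 = GBH/AC/- → run G
t=11: L0/L1/L2 = GBH/AC/- → run G
t=12: L0/L1/L2 = BH/AC/- → run B
t=13: L0/L1/L2 = BH/AC/- → run B
t=14: L0/L1/L2 = BH/AC/- → run B
t=15: L0/L1/L2 = H/AC/- → run H
t=16: L0/L1/L2 = H/AC/- → run H
t=17: L0/L1/L2 = H/AC/- → run H
t=18: L0/L1/L2 = H/AC/- → run H
t=19: L0/L1/L2 = -/ACH/- → run A
t=20: L0/L1/L2 = -/ACH/- → run A
t=21: L0/L1/L2 = -/ACH/- → run A
t=22: L0/L1/L2 = -/CH/- → run C
t=23: L0/L1/L2 = -/CH/- → run C
t=24: L0/L1/L2 = -/H/- → run H
t=25: L0/L1/L2 = -/H/- → run H
t=26: L0/L1/L2 = -/H/- → run H
t=27: (idle)
t=28: (idle)

completion order = G, B, A, C, H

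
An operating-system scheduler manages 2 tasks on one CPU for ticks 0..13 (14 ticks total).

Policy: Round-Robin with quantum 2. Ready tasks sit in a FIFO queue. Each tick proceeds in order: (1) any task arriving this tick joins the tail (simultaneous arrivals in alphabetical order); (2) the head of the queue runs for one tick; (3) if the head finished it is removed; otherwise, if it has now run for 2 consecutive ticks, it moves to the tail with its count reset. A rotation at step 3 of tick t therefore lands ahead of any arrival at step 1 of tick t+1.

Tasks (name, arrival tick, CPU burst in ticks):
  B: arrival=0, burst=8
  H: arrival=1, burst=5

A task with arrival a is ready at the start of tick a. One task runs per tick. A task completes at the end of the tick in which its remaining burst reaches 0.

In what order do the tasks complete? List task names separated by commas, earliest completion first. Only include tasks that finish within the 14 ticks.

completion order = H, B

t=0: queue=[B] q_used=0 → run B
t=1: queue=[B,H] q_used=1 → run B
t=2: queue=[H,B] q_used=0 → run H
t=3: queue=[H,B] q_used=1 → run H
t=4: queue=[B,H] q_used=0 → run B
t=5: queue=[B,H] q_used=1 → run B
t=6: queue=[H,B] q_used=0 → run H
t=7: queue=[H,B] q_used=1 → run H
t=8: queue=[B,H] q_used=0 → run B
t=9: queue=[B,H] q_used=1 → run B
t=10: queue=[H,B] q_used=0 → run H
t=11: queue=[B] q_used=0 → run B
t=12: queue=[B] q_used=1 → run B
t=13: (idle)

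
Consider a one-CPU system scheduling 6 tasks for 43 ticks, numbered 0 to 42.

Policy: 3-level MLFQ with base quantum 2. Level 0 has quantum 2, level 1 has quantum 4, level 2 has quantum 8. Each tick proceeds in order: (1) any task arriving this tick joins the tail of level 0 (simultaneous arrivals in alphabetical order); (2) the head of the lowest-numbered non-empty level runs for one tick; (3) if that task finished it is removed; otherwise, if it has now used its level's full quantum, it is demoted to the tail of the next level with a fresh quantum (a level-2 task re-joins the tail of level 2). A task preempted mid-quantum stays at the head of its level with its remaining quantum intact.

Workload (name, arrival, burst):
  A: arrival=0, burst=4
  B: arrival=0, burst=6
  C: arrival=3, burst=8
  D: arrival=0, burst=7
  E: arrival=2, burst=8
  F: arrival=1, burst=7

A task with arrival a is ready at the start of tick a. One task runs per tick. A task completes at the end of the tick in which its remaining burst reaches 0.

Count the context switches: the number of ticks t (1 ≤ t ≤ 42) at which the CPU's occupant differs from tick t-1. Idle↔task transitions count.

t=0: L0/L1/L2 = ABD/-/- → run A
t=1: L0/L1/L2 = ABDF/-/- → run A
t=2: L0/L1/L2 = BDFE/A/- → run B
t=3: L0/L1/L2 = BDFEC/A/- → run B
t=4: L0/L1/L2 = DFEC/AB/- → run D
t=5: L0/L1/L2 = DFEC/AB/- → run D
t=6: L0/L1/L2 = FEC/ABD/- → run F
t=7: L0/L1/L2 = FEC/ABD/- → run F
t=8: L0/L1/L2 = EC/ABDF/- → run E
t=9: L0/L1/L2 = EC/ABDF/- → run E
t=10: L0/L1/L2 = C/ABDFE/- → run C
t=11: L0/L1/L2 = C/ABDFE/- → run C
t=12: L0/L1/L2 = -/ABDFEC/- → run A
t=13: L0/L1/L2 = -/ABDFEC/- → run A
t=14: L0/L1/L2 = -/BDFEC/- → run B
t=15: L0/L1/L2 = -/BDFEC/- → run B
t=16: L0/L1/L2 = -/BDFEC/- → run B
t=17: L0/L1/L2 = -/BDFEC/- → run B
t=18: L0/L1/L2 = -/DFEC/- → run D
t=19: L0/L1/L2 = -/DFEC/- → run D
t=20: L0/L1/L2 = -/DFEC/- → run D
t=21: L0/L1/L2 = -/DFEC/- → run D
t=22: L0/L1/L2 = -/FEC/D → run F
t=23: L0/L1/L2 = -/FEC/D → run F
t=24: L0/L1/L2 = -/FEC/D → run F
t=25: L0/L1/L2 = -/FEC/D → run F
t=26: L0/L1/L2 = -/EC/DF → run E
t=27: L0/L1/L2 = -/EC/DF → run E
t=28: L0/L1/L2 = -/EC/DF → run E
t=29: L0/L1/L2 = -/EC/DF → run E
t=30: L0/L1/L2 = -/C/DFE → run C
t=31: L0/L1/L2 = -/C/DFE → run C
t=32: L0/L1/L2 = -/C/DFE → run C
t=33: L0/L1/L2 = -/C/DFE → run C
t=34: L0/L1/L2 = -/-/DFEC → run D
t=35: L0/L1/L2 = -/-/FEC → run F
t=36: L0/L1/L2 = -/-/EC → run E
t=37: L0/L1/L2 = -/-/EC → run E
t=38: L0/L1/L2 = -/-/C → run C
t=39: L0/L1/L2 = -/-/C → run C
t=40: (idle)
t=41: (idle)
t=42: (idle)

context switches = 16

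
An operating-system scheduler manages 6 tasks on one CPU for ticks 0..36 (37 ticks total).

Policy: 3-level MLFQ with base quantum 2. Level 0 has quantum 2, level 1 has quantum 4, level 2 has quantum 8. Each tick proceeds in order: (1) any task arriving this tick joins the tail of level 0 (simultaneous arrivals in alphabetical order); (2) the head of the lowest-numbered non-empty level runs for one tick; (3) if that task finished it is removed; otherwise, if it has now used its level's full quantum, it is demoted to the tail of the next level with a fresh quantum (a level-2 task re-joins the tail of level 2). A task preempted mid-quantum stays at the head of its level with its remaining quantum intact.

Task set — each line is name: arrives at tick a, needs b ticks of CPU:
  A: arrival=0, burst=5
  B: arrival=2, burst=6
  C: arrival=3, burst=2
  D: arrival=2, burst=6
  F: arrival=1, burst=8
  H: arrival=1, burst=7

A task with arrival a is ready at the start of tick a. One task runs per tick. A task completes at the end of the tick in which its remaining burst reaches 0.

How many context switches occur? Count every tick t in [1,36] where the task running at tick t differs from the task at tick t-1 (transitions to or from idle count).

context switches = 13

t=0: L0/L1/L2 = A/-/- → run A
t=1: L0/L1/L2 = AFH/-/- → run A
t=2: L0/L1/L2 = FHBD/A/- → run F
t=3: L0/L1/L2 = FHBDC/A/- → run F
t=4: L0/L1/L2 = HBDC/AF/- → run H
t=5: L0/L1/L2 = HBDC/AF/- → run H
t=6: L0/L1/L2 = BDC/AFH/- → run B
t=7: L0/L1/L2 = BDC/AFH/- → run B
t=8: L0/L1/L2 = DC/AFHB/- → run D
t=9: L0/L1/L2 = DC/AFHB/- → run D
t=10: L0/L1/L2 = C/AFHBD/- → run C
t=11: L0/L1/L2 = C/AFHBD/- → run C
t=12: L0/L1/L2 = -/AFHBD/- → run A
t=13: L0/L1/L2 = -/AFHBD/- → run A
t=14: L0/L1/L2 = -/AFHBD/- → run A
t=15: L0/L1/L2 = -/FHBD/- → run F
t=16: L0/L1/L2 = -/FHBD/- → run F
t=17: L0/L1/L2 = -/FHBD/- → run F
t=18: L0/L1/L2 = -/FHBD/- → run F
t=19: L0/L1/L2 = -/HBD/F → run H
t=20: L0/L1/L2 = -/HBD/F → run H
t=21: L0/L1/L2 = -/HBD/F → run H
t=22: L0/L1/L2 = -/HBD/F → run H
t=23: L0/L1/L2 = -/BD/FH → run B
t=24: L0/L1/L2 = -/BD/FH → run B
t=25: L0/L1/L2 = -/BD/FH → run B
t=26: L0/L1/L2 = -/BD/FH → run B
t=27: L0/L1/L2 = -/D/FH → run D
t=28: L0/L1/L2 = -/D/FH → run D
t=29: L0/L1/L2 = -/D/FH → run D
t=30: L0/L1/L2 = -/D/FH → run D
t=31: L0/L1/L2 = -/-/FH → run F
t=32: L0/L1/L2 = -/-/FH → run F
t=33: L0/L1/L2 = -/-/H → run H
t=34: (idle)
t=35: (idle)
t=36: (idle)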